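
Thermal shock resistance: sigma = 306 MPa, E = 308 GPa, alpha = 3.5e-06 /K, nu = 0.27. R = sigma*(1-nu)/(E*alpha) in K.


R = 306*(1-0.27)/(308*1000*3.5e-06) = 207 K

207


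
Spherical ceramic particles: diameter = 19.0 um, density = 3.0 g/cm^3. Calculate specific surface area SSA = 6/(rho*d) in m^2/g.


SSA = 6 / (3.0 * 19.0) = 0.105 m^2/g

0.105


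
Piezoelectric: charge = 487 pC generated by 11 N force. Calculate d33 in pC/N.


d33 = 487 / 11 = 44.3 pC/N

44.3


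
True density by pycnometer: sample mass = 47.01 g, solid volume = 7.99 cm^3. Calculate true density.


TD = 47.01 / 7.99 = 5.884 g/cm^3

5.884


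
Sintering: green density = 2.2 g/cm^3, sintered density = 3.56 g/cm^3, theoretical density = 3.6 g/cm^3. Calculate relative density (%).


Relative = 3.56 / 3.6 * 100 = 98.9%

98.9


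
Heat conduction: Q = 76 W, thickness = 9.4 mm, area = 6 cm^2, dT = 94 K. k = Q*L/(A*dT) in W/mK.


k = 76*9.4/1000/(6/10000*94) = 12.67 W/mK

12.67


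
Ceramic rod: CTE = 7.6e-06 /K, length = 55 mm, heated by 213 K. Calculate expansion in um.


dL = 7.6e-06 * 55 * 213 * 1000 = 89.034 um

89.034


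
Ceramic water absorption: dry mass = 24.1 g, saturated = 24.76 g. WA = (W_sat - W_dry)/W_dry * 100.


WA = (24.76 - 24.1) / 24.1 * 100 = 2.74%

2.74


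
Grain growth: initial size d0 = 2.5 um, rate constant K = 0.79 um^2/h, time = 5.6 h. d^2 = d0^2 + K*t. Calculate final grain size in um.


d^2 = 2.5^2 + 0.79*5.6 = 10.674
d = sqrt(10.674) = 3.27 um

3.27


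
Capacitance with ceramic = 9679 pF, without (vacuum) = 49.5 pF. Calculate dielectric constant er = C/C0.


er = 9679 / 49.5 = 195.54

195.54


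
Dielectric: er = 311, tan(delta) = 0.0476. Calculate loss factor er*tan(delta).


Loss = 311 * 0.0476 = 14.804

14.804


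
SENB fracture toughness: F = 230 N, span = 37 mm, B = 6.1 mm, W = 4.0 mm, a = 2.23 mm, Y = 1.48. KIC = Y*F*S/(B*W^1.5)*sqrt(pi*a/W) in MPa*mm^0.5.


KIC = 1.48*230*37/(6.1*4.0^1.5)*sqrt(pi*2.23/4.0) = 341.56

341.56


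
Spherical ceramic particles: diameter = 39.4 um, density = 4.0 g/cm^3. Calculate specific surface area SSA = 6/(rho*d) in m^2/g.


SSA = 6 / (4.0 * 39.4) = 0.038 m^2/g

0.038


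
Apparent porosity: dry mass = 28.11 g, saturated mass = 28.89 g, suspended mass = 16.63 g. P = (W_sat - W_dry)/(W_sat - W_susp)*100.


P = (28.89 - 28.11) / (28.89 - 16.63) * 100 = 0.78 / 12.26 * 100 = 6.4%

6.4


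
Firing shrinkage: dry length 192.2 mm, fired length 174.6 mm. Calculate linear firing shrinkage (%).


FS = (192.2 - 174.6) / 192.2 * 100 = 9.16%

9.16


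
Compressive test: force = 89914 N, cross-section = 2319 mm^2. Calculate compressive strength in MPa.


CS = 89914 / 2319 = 38.8 MPa

38.8


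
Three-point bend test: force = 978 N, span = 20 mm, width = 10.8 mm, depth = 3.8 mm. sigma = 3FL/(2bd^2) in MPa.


sigma = 3*978*20/(2*10.8*3.8^2) = 188.1 MPa

188.1


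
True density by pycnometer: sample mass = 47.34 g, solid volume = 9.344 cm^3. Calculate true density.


TD = 47.34 / 9.344 = 5.066 g/cm^3

5.066


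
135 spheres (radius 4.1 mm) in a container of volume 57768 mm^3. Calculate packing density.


V_sphere = 4/3*pi*4.1^3 = 288.6956 mm^3
Total V = 135*288.6956 = 38973.906 mm^3
PD = 38973.906 / 57768 = 0.675

0.675


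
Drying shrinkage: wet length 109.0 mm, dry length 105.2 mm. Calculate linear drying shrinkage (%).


DS = (109.0 - 105.2) / 109.0 * 100 = 3.49%

3.49


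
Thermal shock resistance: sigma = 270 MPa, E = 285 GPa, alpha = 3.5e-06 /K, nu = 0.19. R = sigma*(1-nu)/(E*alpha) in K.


R = 270*(1-0.19)/(285*1000*3.5e-06) = 219 K

219


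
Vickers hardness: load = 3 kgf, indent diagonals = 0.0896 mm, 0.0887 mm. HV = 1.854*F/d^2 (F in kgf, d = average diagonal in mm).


d_avg = (0.0896+0.0887)/2 = 0.08915 mm
HV = 1.854*3/0.08915^2 = 700

700


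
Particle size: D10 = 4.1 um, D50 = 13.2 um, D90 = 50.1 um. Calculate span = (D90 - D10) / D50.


Span = (50.1 - 4.1) / 13.2 = 46.0 / 13.2 = 3.485

3.485


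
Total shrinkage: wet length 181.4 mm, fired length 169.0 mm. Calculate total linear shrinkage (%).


TS = (181.4 - 169.0) / 181.4 * 100 = 6.84%

6.84


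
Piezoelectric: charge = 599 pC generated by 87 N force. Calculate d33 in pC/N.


d33 = 599 / 87 = 6.9 pC/N

6.9


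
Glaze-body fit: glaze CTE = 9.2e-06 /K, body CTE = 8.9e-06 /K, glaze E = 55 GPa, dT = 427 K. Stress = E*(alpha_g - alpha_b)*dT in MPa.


Stress = 55*1000*(9.2e-06 - 8.9e-06)*427 = 7.0 MPa

7.0


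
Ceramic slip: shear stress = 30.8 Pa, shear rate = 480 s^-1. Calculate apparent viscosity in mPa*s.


eta = tau/gamma * 1000 = 30.8/480 * 1000 = 64.2 mPa*s

64.2


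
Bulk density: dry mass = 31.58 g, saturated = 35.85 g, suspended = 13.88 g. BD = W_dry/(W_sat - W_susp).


BD = 31.58 / (35.85 - 13.88) = 31.58 / 21.97 = 1.437 g/cm^3

1.437


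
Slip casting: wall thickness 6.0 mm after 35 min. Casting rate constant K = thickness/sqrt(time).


K = 6.0 / sqrt(35) = 6.0 / 5.9161 = 1.014 mm/min^0.5

1.014


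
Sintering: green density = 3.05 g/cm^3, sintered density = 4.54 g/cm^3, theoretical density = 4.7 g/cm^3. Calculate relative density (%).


Relative = 4.54 / 4.7 * 100 = 96.6%

96.6


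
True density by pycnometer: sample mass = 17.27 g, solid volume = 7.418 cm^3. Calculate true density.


TD = 17.27 / 7.418 = 2.328 g/cm^3

2.328


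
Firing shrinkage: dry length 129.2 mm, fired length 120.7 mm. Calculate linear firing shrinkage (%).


FS = (129.2 - 120.7) / 129.2 * 100 = 6.58%

6.58


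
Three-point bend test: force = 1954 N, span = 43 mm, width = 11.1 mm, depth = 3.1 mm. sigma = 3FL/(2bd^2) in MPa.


sigma = 3*1954*43/(2*11.1*3.1^2) = 1181.5 MPa

1181.5


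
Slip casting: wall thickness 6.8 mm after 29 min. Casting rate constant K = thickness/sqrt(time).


K = 6.8 / sqrt(29) = 6.8 / 5.3852 = 1.263 mm/min^0.5

1.263


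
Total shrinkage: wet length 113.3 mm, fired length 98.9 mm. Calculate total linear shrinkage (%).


TS = (113.3 - 98.9) / 113.3 * 100 = 12.71%

12.71


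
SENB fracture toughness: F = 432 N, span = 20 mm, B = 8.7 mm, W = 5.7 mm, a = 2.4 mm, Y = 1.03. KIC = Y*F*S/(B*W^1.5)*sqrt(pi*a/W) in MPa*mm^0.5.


KIC = 1.03*432*20/(8.7*5.7^1.5)*sqrt(pi*2.4/5.7) = 86.45

86.45


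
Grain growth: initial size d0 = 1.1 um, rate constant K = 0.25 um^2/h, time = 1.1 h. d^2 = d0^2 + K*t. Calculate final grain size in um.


d^2 = 1.1^2 + 0.25*1.1 = 1.485
d = sqrt(1.485) = 1.22 um

1.22


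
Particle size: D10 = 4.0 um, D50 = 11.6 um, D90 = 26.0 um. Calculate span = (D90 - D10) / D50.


Span = (26.0 - 4.0) / 11.6 = 22.0 / 11.6 = 1.897

1.897


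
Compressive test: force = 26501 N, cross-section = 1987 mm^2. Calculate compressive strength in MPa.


CS = 26501 / 1987 = 13.3 MPa

13.3


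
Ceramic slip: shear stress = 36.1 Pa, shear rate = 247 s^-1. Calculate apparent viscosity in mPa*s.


eta = tau/gamma * 1000 = 36.1/247 * 1000 = 146.2 mPa*s

146.2


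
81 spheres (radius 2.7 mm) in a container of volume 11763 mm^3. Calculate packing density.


V_sphere = 4/3*pi*2.7^3 = 82.448 mm^3
Total V = 81*82.448 = 6678.288 mm^3
PD = 6678.288 / 11763 = 0.568

0.568


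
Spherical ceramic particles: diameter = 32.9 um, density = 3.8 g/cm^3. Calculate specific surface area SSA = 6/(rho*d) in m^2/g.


SSA = 6 / (3.8 * 32.9) = 0.048 m^2/g

0.048


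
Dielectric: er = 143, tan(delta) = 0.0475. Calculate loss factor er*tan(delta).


Loss = 143 * 0.0475 = 6.793

6.793


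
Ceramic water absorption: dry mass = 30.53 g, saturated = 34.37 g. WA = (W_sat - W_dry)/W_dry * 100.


WA = (34.37 - 30.53) / 30.53 * 100 = 12.58%

12.58


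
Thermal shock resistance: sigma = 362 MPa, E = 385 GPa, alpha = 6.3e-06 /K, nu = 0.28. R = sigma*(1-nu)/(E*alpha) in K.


R = 362*(1-0.28)/(385*1000*6.3e-06) = 107 K

107


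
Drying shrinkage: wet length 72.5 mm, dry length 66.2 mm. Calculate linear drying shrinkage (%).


DS = (72.5 - 66.2) / 72.5 * 100 = 8.69%

8.69


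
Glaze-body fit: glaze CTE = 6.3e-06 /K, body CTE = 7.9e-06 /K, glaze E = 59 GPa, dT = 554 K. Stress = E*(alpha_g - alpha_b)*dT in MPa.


Stress = 59*1000*(6.3e-06 - 7.9e-06)*554 = -52.3 MPa

-52.3


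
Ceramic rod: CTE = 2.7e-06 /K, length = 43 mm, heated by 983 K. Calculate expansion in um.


dL = 2.7e-06 * 43 * 983 * 1000 = 114.126 um

114.126


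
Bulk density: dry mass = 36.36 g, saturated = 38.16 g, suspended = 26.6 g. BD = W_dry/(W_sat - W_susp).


BD = 36.36 / (38.16 - 26.6) = 36.36 / 11.56 = 3.145 g/cm^3

3.145


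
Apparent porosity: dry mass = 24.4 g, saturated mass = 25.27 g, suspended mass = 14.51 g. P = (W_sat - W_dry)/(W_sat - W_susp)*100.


P = (25.27 - 24.4) / (25.27 - 14.51) * 100 = 0.87 / 10.76 * 100 = 8.1%

8.1


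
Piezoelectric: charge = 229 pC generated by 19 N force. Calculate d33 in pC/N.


d33 = 229 / 19 = 12.1 pC/N

12.1


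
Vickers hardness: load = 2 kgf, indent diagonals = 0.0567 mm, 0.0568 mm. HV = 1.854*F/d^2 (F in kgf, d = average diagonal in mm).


d_avg = (0.0567+0.0568)/2 = 0.05675 mm
HV = 1.854*2/0.05675^2 = 1151

1151


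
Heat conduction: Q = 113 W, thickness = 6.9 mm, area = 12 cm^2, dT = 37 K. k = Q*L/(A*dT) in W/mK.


k = 113*6.9/1000/(12/10000*37) = 17.56 W/mK

17.56


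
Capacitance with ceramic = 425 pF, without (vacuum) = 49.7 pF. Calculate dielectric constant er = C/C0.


er = 425 / 49.7 = 8.55

8.55


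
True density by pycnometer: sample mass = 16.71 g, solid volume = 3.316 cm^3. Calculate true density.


TD = 16.71 / 3.316 = 5.039 g/cm^3

5.039


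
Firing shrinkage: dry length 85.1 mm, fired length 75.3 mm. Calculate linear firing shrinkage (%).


FS = (85.1 - 75.3) / 85.1 * 100 = 11.52%

11.52


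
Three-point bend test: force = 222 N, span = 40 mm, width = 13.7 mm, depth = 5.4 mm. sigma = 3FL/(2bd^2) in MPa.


sigma = 3*222*40/(2*13.7*5.4^2) = 33.3 MPa

33.3


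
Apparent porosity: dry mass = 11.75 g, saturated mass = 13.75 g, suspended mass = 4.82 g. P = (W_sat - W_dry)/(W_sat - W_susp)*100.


P = (13.75 - 11.75) / (13.75 - 4.82) * 100 = 2.0 / 8.93 * 100 = 22.4%

22.4


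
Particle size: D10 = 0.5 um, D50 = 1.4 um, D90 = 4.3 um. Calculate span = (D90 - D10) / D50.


Span = (4.3 - 0.5) / 1.4 = 3.8 / 1.4 = 2.714

2.714


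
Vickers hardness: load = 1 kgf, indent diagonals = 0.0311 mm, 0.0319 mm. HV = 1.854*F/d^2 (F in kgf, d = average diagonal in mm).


d_avg = (0.0311+0.0319)/2 = 0.0315 mm
HV = 1.854*1/0.0315^2 = 1868

1868


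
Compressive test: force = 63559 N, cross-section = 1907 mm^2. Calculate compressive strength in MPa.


CS = 63559 / 1907 = 33.3 MPa

33.3


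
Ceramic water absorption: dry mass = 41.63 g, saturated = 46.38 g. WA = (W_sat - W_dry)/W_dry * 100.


WA = (46.38 - 41.63) / 41.63 * 100 = 11.41%

11.41


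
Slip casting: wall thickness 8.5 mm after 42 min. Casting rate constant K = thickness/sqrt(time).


K = 8.5 / sqrt(42) = 8.5 / 6.4807 = 1.312 mm/min^0.5

1.312


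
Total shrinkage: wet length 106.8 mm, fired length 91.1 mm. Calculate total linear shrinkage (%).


TS = (106.8 - 91.1) / 106.8 * 100 = 14.7%

14.7


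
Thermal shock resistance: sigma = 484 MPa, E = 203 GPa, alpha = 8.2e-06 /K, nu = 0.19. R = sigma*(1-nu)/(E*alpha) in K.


R = 484*(1-0.19)/(203*1000*8.2e-06) = 236 K

236


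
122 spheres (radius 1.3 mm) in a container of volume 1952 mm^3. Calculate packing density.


V_sphere = 4/3*pi*1.3^3 = 9.2028 mm^3
Total V = 122*9.2028 = 1122.7416 mm^3
PD = 1122.7416 / 1952 = 0.575

0.575


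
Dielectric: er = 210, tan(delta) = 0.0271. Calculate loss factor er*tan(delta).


Loss = 210 * 0.0271 = 5.691

5.691


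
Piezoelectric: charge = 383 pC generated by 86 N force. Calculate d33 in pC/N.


d33 = 383 / 86 = 4.5 pC/N

4.5


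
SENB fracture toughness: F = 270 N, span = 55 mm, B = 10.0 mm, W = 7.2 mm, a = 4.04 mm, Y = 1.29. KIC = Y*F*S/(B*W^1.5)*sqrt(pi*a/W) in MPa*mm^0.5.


KIC = 1.29*270*55/(10.0*7.2^1.5)*sqrt(pi*4.04/7.2) = 131.65

131.65


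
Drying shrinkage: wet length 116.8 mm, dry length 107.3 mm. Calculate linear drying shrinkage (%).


DS = (116.8 - 107.3) / 116.8 * 100 = 8.13%

8.13


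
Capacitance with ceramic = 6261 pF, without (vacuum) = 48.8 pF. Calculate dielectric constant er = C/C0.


er = 6261 / 48.8 = 128.3

128.3


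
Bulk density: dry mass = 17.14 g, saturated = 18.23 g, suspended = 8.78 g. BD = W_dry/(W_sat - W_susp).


BD = 17.14 / (18.23 - 8.78) = 17.14 / 9.45 = 1.814 g/cm^3

1.814


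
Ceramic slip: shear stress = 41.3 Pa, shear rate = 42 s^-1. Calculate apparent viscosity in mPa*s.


eta = tau/gamma * 1000 = 41.3/42 * 1000 = 983.3 mPa*s

983.3


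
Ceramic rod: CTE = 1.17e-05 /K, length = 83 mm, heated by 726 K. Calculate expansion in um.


dL = 1.17e-05 * 83 * 726 * 1000 = 705.019 um

705.019


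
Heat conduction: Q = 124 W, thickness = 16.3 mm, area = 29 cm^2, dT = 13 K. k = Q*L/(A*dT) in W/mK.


k = 124*16.3/1000/(29/10000*13) = 53.61 W/mK

53.61


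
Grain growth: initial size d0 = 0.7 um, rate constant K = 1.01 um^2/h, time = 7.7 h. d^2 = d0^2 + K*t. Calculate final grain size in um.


d^2 = 0.7^2 + 1.01*7.7 = 8.267
d = sqrt(8.267) = 2.88 um

2.88


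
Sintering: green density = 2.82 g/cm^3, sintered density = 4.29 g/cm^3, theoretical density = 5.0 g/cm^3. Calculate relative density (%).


Relative = 4.29 / 5.0 * 100 = 85.8%

85.8


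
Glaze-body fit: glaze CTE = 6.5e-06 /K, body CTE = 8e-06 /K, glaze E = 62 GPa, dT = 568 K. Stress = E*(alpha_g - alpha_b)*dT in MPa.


Stress = 62*1000*(6.5e-06 - 8e-06)*568 = -52.8 MPa

-52.8


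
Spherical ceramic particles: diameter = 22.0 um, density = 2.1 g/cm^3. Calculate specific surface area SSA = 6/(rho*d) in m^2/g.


SSA = 6 / (2.1 * 22.0) = 0.13 m^2/g

0.13


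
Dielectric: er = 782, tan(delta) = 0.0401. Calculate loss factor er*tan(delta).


Loss = 782 * 0.0401 = 31.358

31.358


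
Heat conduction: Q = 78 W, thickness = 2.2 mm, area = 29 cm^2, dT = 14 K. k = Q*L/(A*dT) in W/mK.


k = 78*2.2/1000/(29/10000*14) = 4.23 W/mK

4.23


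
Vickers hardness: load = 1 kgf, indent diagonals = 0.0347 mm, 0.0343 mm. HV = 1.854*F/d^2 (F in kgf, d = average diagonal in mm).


d_avg = (0.0347+0.0343)/2 = 0.0345 mm
HV = 1.854*1/0.0345^2 = 1558

1558


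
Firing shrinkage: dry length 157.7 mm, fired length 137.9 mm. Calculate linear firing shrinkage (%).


FS = (157.7 - 137.9) / 157.7 * 100 = 12.56%

12.56


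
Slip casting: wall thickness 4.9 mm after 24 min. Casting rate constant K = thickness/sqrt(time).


K = 4.9 / sqrt(24) = 4.9 / 4.899 = 1.0 mm/min^0.5

1.0


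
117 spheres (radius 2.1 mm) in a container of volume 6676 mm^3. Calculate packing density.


V_sphere = 4/3*pi*2.1^3 = 38.7924 mm^3
Total V = 117*38.7924 = 4538.7108 mm^3
PD = 4538.7108 / 6676 = 0.68

0.68


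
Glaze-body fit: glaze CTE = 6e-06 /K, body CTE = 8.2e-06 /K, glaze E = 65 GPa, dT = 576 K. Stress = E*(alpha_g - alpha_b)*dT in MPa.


Stress = 65*1000*(6e-06 - 8.2e-06)*576 = -82.4 MPa

-82.4


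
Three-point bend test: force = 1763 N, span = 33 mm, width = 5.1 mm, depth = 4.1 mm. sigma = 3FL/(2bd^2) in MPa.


sigma = 3*1763*33/(2*5.1*4.1^2) = 1017.9 MPa

1017.9


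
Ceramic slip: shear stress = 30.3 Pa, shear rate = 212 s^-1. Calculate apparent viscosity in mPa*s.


eta = tau/gamma * 1000 = 30.3/212 * 1000 = 142.9 mPa*s

142.9


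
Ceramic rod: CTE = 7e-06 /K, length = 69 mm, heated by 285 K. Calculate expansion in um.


dL = 7e-06 * 69 * 285 * 1000 = 137.655 um

137.655


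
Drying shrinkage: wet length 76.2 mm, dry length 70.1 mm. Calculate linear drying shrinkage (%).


DS = (76.2 - 70.1) / 76.2 * 100 = 8.01%

8.01


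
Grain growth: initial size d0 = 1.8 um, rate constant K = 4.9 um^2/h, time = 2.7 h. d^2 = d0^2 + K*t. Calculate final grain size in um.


d^2 = 1.8^2 + 4.9*2.7 = 16.47
d = sqrt(16.47) = 4.06 um

4.06


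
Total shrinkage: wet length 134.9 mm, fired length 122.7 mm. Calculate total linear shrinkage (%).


TS = (134.9 - 122.7) / 134.9 * 100 = 9.04%

9.04


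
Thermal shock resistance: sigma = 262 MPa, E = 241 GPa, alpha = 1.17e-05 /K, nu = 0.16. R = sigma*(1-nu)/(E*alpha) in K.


R = 262*(1-0.16)/(241*1000*1.17e-05) = 78 K

78


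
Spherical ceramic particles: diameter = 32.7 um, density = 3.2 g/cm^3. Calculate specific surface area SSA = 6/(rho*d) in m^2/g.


SSA = 6 / (3.2 * 32.7) = 0.057 m^2/g

0.057


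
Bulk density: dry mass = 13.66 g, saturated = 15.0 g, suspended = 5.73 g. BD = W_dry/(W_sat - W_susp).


BD = 13.66 / (15.0 - 5.73) = 13.66 / 9.27 = 1.474 g/cm^3

1.474


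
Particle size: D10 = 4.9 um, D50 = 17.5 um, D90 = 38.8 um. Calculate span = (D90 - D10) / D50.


Span = (38.8 - 4.9) / 17.5 = 33.9 / 17.5 = 1.937

1.937


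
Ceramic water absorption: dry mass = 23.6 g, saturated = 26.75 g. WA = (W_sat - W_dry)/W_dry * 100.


WA = (26.75 - 23.6) / 23.6 * 100 = 13.35%

13.35


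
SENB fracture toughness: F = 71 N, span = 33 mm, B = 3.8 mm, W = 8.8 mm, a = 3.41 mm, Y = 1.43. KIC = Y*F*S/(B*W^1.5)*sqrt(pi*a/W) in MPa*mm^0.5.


KIC = 1.43*71*33/(3.8*8.8^1.5)*sqrt(pi*3.41/8.8) = 37.27

37.27


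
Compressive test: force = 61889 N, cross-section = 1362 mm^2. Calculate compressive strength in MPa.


CS = 61889 / 1362 = 45.4 MPa

45.4


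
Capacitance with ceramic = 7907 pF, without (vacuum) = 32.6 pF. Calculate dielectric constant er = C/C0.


er = 7907 / 32.6 = 242.55

242.55


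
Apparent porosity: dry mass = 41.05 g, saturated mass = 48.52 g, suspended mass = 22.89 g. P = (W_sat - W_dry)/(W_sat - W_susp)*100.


P = (48.52 - 41.05) / (48.52 - 22.89) * 100 = 7.47 / 25.63 * 100 = 29.1%

29.1


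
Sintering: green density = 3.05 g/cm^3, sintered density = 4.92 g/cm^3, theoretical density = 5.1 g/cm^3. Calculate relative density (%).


Relative = 4.92 / 5.1 * 100 = 96.5%

96.5


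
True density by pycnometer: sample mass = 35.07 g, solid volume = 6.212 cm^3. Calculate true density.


TD = 35.07 / 6.212 = 5.646 g/cm^3

5.646


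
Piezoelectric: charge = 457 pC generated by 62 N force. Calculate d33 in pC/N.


d33 = 457 / 62 = 7.4 pC/N

7.4


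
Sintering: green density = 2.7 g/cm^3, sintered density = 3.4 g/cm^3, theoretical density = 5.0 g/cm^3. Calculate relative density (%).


Relative = 3.4 / 5.0 * 100 = 68.0%

68.0


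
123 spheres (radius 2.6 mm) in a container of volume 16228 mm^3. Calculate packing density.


V_sphere = 4/3*pi*2.6^3 = 73.6222 mm^3
Total V = 123*73.6222 = 9055.5306 mm^3
PD = 9055.5306 / 16228 = 0.558

0.558


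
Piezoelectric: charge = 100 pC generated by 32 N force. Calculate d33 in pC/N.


d33 = 100 / 32 = 3.1 pC/N

3.1


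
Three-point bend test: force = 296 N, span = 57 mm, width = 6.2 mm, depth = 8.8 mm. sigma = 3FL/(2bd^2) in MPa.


sigma = 3*296*57/(2*6.2*8.8^2) = 52.7 MPa

52.7


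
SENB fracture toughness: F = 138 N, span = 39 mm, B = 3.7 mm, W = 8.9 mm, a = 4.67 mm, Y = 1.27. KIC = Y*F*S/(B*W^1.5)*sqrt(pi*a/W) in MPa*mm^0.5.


KIC = 1.27*138*39/(3.7*8.9^1.5)*sqrt(pi*4.67/8.9) = 89.33

89.33


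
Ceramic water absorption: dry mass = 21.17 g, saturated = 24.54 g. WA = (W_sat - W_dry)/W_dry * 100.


WA = (24.54 - 21.17) / 21.17 * 100 = 15.92%

15.92


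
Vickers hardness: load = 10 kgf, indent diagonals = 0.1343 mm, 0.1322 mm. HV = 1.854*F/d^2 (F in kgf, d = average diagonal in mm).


d_avg = (0.1343+0.1322)/2 = 0.13325 mm
HV = 1.854*10/0.13325^2 = 1044

1044


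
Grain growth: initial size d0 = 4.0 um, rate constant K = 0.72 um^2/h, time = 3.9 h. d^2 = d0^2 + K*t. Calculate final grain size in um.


d^2 = 4.0^2 + 0.72*3.9 = 18.808
d = sqrt(18.808) = 4.34 um

4.34


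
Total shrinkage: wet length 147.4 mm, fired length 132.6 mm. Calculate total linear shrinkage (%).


TS = (147.4 - 132.6) / 147.4 * 100 = 10.04%

10.04


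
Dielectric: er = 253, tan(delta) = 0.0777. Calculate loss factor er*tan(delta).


Loss = 253 * 0.0777 = 19.658

19.658


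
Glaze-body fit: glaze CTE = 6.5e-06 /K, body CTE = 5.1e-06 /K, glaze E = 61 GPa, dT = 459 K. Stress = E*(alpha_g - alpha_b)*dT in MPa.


Stress = 61*1000*(6.5e-06 - 5.1e-06)*459 = 39.2 MPa

39.2


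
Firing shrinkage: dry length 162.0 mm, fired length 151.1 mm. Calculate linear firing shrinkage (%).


FS = (162.0 - 151.1) / 162.0 * 100 = 6.73%

6.73


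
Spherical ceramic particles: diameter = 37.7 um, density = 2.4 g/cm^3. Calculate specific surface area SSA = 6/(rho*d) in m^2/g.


SSA = 6 / (2.4 * 37.7) = 0.066 m^2/g

0.066


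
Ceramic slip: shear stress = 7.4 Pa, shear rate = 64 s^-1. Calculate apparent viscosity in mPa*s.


eta = tau/gamma * 1000 = 7.4/64 * 1000 = 115.6 mPa*s

115.6


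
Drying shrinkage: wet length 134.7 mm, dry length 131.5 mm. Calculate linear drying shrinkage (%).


DS = (134.7 - 131.5) / 134.7 * 100 = 2.38%

2.38


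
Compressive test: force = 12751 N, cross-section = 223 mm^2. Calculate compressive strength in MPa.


CS = 12751 / 223 = 57.2 MPa

57.2


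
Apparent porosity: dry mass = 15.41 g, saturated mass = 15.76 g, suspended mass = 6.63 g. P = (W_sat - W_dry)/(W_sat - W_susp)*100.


P = (15.76 - 15.41) / (15.76 - 6.63) * 100 = 0.35 / 9.13 * 100 = 3.8%

3.8


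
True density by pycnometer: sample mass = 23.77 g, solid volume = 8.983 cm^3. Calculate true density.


TD = 23.77 / 8.983 = 2.646 g/cm^3

2.646


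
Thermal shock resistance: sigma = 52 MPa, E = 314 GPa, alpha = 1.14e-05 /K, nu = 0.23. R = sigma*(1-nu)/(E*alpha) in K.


R = 52*(1-0.23)/(314*1000*1.14e-05) = 11 K

11


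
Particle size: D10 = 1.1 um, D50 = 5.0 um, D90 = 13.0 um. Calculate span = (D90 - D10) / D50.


Span = (13.0 - 1.1) / 5.0 = 11.9 / 5.0 = 2.38

2.38


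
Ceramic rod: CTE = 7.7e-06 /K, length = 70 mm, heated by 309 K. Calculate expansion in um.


dL = 7.7e-06 * 70 * 309 * 1000 = 166.551 um

166.551


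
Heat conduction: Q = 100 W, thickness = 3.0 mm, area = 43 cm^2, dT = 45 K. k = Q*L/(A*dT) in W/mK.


k = 100*3.0/1000/(43/10000*45) = 1.55 W/mK

1.55


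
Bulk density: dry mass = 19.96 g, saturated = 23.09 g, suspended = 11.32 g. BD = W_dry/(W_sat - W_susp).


BD = 19.96 / (23.09 - 11.32) = 19.96 / 11.77 = 1.696 g/cm^3

1.696


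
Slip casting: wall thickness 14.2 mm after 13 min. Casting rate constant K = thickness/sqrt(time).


K = 14.2 / sqrt(13) = 14.2 / 3.6056 = 3.938 mm/min^0.5

3.938


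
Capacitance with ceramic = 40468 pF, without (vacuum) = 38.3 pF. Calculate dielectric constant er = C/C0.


er = 40468 / 38.3 = 1056.61

1056.61


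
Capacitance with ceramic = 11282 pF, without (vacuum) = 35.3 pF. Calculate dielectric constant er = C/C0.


er = 11282 / 35.3 = 319.6

319.6


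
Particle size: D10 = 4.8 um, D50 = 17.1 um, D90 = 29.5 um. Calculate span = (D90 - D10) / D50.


Span = (29.5 - 4.8) / 17.1 = 24.7 / 17.1 = 1.444

1.444


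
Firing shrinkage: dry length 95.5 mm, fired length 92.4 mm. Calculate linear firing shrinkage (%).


FS = (95.5 - 92.4) / 95.5 * 100 = 3.25%

3.25


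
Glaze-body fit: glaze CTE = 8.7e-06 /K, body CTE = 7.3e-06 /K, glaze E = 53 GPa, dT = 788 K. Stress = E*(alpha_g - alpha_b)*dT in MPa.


Stress = 53*1000*(8.7e-06 - 7.3e-06)*788 = 58.5 MPa

58.5


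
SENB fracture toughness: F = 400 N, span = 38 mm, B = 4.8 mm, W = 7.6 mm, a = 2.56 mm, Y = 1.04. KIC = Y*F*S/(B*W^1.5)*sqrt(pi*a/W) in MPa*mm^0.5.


KIC = 1.04*400*38/(4.8*7.6^1.5)*sqrt(pi*2.56/7.6) = 161.7

161.7


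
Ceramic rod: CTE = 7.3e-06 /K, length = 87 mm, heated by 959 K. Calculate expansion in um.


dL = 7.3e-06 * 87 * 959 * 1000 = 609.061 um

609.061


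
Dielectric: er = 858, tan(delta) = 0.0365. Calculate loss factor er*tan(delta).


Loss = 858 * 0.0365 = 31.317

31.317


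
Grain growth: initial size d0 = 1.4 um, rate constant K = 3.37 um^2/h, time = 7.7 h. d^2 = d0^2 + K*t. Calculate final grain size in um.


d^2 = 1.4^2 + 3.37*7.7 = 27.909
d = sqrt(27.909) = 5.28 um

5.28


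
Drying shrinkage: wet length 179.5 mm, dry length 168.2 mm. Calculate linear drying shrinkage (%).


DS = (179.5 - 168.2) / 179.5 * 100 = 6.3%

6.3


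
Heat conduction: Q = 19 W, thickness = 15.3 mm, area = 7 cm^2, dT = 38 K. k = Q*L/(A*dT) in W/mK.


k = 19*15.3/1000/(7/10000*38) = 10.93 W/mK

10.93


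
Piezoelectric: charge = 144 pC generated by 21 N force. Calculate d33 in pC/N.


d33 = 144 / 21 = 6.9 pC/N

6.9


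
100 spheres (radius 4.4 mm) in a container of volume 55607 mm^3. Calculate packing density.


V_sphere = 4/3*pi*4.4^3 = 356.8179 mm^3
Total V = 100*356.8179 = 35681.79 mm^3
PD = 35681.79 / 55607 = 0.642

0.642


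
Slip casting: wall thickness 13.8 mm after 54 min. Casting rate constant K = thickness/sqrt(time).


K = 13.8 / sqrt(54) = 13.8 / 7.3485 = 1.878 mm/min^0.5

1.878


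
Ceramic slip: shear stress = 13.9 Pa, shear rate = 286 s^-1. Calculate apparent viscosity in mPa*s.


eta = tau/gamma * 1000 = 13.9/286 * 1000 = 48.6 mPa*s

48.6


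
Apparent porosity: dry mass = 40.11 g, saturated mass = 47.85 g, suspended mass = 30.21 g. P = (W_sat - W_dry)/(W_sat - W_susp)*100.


P = (47.85 - 40.11) / (47.85 - 30.21) * 100 = 7.74 / 17.64 * 100 = 43.9%

43.9


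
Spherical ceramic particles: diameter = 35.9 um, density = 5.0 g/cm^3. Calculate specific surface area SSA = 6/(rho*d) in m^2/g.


SSA = 6 / (5.0 * 35.9) = 0.033 m^2/g

0.033


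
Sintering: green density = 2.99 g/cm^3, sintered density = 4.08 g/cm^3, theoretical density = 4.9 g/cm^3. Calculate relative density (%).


Relative = 4.08 / 4.9 * 100 = 83.3%

83.3


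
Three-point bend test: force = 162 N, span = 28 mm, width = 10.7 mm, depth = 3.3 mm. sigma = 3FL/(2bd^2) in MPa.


sigma = 3*162*28/(2*10.7*3.3^2) = 58.4 MPa

58.4


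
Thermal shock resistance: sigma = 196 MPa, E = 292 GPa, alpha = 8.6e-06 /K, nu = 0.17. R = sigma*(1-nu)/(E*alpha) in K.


R = 196*(1-0.17)/(292*1000*8.6e-06) = 65 K

65


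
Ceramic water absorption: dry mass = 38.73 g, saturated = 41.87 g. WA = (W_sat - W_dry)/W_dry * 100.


WA = (41.87 - 38.73) / 38.73 * 100 = 8.11%

8.11


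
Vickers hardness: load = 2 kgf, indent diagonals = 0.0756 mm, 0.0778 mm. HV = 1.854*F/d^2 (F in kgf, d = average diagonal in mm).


d_avg = (0.0756+0.0778)/2 = 0.0767 mm
HV = 1.854*2/0.0767^2 = 630

630


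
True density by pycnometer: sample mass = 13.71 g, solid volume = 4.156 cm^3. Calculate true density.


TD = 13.71 / 4.156 = 3.299 g/cm^3

3.299


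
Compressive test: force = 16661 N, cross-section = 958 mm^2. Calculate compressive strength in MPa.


CS = 16661 / 958 = 17.4 MPa

17.4


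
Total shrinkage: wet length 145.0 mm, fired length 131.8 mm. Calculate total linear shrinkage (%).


TS = (145.0 - 131.8) / 145.0 * 100 = 9.1%

9.1


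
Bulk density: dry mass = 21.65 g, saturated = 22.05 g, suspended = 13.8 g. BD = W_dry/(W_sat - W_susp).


BD = 21.65 / (22.05 - 13.8) = 21.65 / 8.25 = 2.624 g/cm^3

2.624


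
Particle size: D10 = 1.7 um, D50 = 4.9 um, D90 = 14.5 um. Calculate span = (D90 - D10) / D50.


Span = (14.5 - 1.7) / 4.9 = 12.8 / 4.9 = 2.612

2.612


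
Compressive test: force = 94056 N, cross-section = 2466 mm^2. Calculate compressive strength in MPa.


CS = 94056 / 2466 = 38.1 MPa

38.1


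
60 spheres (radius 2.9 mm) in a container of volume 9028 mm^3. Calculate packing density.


V_sphere = 4/3*pi*2.9^3 = 102.1604 mm^3
Total V = 60*102.1604 = 6129.624 mm^3
PD = 6129.624 / 9028 = 0.679

0.679


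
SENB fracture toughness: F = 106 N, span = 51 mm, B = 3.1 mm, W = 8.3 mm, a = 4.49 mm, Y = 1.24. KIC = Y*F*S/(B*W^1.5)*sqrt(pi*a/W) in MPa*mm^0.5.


KIC = 1.24*106*51/(3.1*8.3^1.5)*sqrt(pi*4.49/8.3) = 117.89

117.89


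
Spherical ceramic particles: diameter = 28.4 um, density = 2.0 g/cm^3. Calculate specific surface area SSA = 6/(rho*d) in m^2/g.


SSA = 6 / (2.0 * 28.4) = 0.106 m^2/g

0.106


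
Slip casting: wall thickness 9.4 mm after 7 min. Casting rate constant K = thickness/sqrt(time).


K = 9.4 / sqrt(7) = 9.4 / 2.6458 = 3.553 mm/min^0.5

3.553


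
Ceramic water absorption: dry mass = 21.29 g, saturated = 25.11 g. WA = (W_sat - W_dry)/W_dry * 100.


WA = (25.11 - 21.29) / 21.29 * 100 = 17.94%

17.94


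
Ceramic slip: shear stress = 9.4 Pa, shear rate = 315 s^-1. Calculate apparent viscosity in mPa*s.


eta = tau/gamma * 1000 = 9.4/315 * 1000 = 29.8 mPa*s

29.8


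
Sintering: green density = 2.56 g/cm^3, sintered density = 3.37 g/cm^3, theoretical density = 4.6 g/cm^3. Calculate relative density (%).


Relative = 3.37 / 4.6 * 100 = 73.3%

73.3


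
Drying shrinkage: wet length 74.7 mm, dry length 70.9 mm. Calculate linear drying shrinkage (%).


DS = (74.7 - 70.9) / 74.7 * 100 = 5.09%

5.09


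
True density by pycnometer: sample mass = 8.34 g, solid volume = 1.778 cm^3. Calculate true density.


TD = 8.34 / 1.778 = 4.691 g/cm^3

4.691


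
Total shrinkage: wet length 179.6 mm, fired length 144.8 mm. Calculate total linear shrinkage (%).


TS = (179.6 - 144.8) / 179.6 * 100 = 19.38%

19.38


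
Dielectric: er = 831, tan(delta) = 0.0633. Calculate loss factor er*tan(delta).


Loss = 831 * 0.0633 = 52.602

52.602


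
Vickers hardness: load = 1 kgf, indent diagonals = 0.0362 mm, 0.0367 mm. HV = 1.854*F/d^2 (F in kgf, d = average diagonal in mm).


d_avg = (0.0362+0.0367)/2 = 0.03645 mm
HV = 1.854*1/0.03645^2 = 1395

1395


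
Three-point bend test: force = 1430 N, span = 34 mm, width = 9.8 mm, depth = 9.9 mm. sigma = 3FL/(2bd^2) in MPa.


sigma = 3*1430*34/(2*9.8*9.9^2) = 75.9 MPa

75.9


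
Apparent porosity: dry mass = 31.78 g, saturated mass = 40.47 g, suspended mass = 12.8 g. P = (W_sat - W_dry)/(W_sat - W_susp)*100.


P = (40.47 - 31.78) / (40.47 - 12.8) * 100 = 8.69 / 27.67 * 100 = 31.4%

31.4


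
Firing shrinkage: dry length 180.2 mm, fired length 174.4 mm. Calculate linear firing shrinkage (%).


FS = (180.2 - 174.4) / 180.2 * 100 = 3.22%

3.22


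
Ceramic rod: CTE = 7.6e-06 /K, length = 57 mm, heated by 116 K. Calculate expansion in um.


dL = 7.6e-06 * 57 * 116 * 1000 = 50.251 um

50.251


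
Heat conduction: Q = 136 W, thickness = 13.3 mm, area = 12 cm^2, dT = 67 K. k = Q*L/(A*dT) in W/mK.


k = 136*13.3/1000/(12/10000*67) = 22.5 W/mK

22.5


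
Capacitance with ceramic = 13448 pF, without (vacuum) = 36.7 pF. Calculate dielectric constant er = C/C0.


er = 13448 / 36.7 = 366.43

366.43


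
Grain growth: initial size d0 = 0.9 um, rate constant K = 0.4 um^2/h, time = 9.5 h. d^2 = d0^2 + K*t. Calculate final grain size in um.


d^2 = 0.9^2 + 0.4*9.5 = 4.61
d = sqrt(4.61) = 2.15 um

2.15


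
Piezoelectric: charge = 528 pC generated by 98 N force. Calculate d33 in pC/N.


d33 = 528 / 98 = 5.4 pC/N

5.4


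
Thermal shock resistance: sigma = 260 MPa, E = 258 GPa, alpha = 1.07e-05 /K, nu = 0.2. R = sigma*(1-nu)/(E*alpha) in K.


R = 260*(1-0.2)/(258*1000*1.07e-05) = 75 K

75


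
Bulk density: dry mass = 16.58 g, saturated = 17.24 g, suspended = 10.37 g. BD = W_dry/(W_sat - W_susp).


BD = 16.58 / (17.24 - 10.37) = 16.58 / 6.87 = 2.413 g/cm^3

2.413


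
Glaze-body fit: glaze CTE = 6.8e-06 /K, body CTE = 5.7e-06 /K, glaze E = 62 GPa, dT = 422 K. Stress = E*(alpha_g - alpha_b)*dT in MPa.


Stress = 62*1000*(6.8e-06 - 5.7e-06)*422 = 28.8 MPa

28.8


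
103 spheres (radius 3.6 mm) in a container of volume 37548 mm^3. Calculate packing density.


V_sphere = 4/3*pi*3.6^3 = 195.4322 mm^3
Total V = 103*195.4322 = 20129.5166 mm^3
PD = 20129.5166 / 37548 = 0.536

0.536


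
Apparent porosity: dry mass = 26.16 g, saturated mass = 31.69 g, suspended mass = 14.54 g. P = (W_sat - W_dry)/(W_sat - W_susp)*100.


P = (31.69 - 26.16) / (31.69 - 14.54) * 100 = 5.53 / 17.15 * 100 = 32.2%

32.2


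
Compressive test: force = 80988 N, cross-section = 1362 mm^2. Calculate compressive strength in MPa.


CS = 80988 / 1362 = 59.5 MPa

59.5


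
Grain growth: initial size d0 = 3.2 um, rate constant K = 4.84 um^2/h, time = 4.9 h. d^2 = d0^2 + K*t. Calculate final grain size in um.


d^2 = 3.2^2 + 4.84*4.9 = 33.956
d = sqrt(33.956) = 5.83 um

5.83


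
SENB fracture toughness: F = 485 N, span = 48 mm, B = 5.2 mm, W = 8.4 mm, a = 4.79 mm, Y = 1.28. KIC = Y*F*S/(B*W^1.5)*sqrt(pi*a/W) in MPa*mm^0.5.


KIC = 1.28*485*48/(5.2*8.4^1.5)*sqrt(pi*4.79/8.4) = 315.05

315.05


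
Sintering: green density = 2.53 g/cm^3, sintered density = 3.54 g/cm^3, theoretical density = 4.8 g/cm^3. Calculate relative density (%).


Relative = 3.54 / 4.8 * 100 = 73.8%

73.8


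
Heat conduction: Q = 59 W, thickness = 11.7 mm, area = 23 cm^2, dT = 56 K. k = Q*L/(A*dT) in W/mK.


k = 59*11.7/1000/(23/10000*56) = 5.36 W/mK

5.36


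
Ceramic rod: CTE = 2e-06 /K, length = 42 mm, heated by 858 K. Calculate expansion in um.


dL = 2e-06 * 42 * 858 * 1000 = 72.072 um

72.072


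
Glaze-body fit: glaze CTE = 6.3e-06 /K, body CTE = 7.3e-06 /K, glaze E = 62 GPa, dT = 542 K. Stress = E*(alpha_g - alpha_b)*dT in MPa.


Stress = 62*1000*(6.3e-06 - 7.3e-06)*542 = -33.6 MPa

-33.6


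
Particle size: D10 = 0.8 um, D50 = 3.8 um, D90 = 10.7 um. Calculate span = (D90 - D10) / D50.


Span = (10.7 - 0.8) / 3.8 = 9.9 / 3.8 = 2.605

2.605


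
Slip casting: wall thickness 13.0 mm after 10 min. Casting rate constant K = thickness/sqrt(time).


K = 13.0 / sqrt(10) = 13.0 / 3.1623 = 4.111 mm/min^0.5

4.111


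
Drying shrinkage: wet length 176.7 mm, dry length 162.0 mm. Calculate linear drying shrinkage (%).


DS = (176.7 - 162.0) / 176.7 * 100 = 8.32%

8.32


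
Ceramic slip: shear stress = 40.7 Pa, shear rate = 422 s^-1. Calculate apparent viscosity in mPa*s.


eta = tau/gamma * 1000 = 40.7/422 * 1000 = 96.4 mPa*s

96.4


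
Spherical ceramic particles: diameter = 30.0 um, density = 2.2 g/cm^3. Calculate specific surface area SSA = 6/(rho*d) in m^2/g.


SSA = 6 / (2.2 * 30.0) = 0.091 m^2/g

0.091


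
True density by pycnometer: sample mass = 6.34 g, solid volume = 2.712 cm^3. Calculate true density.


TD = 6.34 / 2.712 = 2.338 g/cm^3

2.338


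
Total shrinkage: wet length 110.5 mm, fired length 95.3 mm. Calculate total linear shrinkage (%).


TS = (110.5 - 95.3) / 110.5 * 100 = 13.76%

13.76


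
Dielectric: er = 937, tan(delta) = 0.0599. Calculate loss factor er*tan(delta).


Loss = 937 * 0.0599 = 56.126

56.126


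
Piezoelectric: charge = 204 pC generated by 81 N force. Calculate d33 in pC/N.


d33 = 204 / 81 = 2.5 pC/N

2.5


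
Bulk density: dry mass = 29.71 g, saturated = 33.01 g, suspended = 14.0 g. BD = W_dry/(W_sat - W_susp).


BD = 29.71 / (33.01 - 14.0) = 29.71 / 19.01 = 1.563 g/cm^3

1.563


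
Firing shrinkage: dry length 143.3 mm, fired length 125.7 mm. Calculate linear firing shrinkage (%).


FS = (143.3 - 125.7) / 143.3 * 100 = 12.28%

12.28


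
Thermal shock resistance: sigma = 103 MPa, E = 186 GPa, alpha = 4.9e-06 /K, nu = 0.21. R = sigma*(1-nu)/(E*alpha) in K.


R = 103*(1-0.21)/(186*1000*4.9e-06) = 89 K

89


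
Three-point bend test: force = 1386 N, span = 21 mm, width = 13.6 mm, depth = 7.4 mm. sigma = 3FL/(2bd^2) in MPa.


sigma = 3*1386*21/(2*13.6*7.4^2) = 58.6 MPa

58.6


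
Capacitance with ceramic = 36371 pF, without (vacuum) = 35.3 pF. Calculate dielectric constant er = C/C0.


er = 36371 / 35.3 = 1030.34

1030.34


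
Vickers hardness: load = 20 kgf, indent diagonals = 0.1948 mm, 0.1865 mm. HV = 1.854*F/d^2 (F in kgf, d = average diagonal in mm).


d_avg = (0.1948+0.1865)/2 = 0.19065 mm
HV = 1.854*20/0.19065^2 = 1020

1020


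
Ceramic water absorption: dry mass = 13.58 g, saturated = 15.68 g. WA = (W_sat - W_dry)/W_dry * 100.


WA = (15.68 - 13.58) / 13.58 * 100 = 15.46%

15.46


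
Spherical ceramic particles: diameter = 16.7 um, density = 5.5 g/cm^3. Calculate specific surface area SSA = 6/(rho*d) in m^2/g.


SSA = 6 / (5.5 * 16.7) = 0.065 m^2/g

0.065


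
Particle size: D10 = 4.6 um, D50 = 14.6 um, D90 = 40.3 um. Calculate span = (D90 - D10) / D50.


Span = (40.3 - 4.6) / 14.6 = 35.7 / 14.6 = 2.445

2.445


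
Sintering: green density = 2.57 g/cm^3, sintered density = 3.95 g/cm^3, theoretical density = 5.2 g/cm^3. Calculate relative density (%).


Relative = 3.95 / 5.2 * 100 = 76.0%

76.0


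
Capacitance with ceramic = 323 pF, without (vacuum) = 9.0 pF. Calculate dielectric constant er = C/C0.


er = 323 / 9.0 = 35.89

35.89


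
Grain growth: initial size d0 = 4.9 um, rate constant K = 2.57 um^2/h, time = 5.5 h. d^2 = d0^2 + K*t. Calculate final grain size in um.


d^2 = 4.9^2 + 2.57*5.5 = 38.145
d = sqrt(38.145) = 6.18 um

6.18


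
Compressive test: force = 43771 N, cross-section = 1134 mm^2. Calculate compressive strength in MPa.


CS = 43771 / 1134 = 38.6 MPa

38.6


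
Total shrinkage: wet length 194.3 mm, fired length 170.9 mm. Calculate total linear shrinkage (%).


TS = (194.3 - 170.9) / 194.3 * 100 = 12.04%

12.04


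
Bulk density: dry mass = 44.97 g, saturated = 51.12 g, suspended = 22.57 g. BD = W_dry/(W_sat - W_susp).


BD = 44.97 / (51.12 - 22.57) = 44.97 / 28.55 = 1.575 g/cm^3

1.575


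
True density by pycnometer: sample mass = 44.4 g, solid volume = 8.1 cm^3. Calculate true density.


TD = 44.4 / 8.1 = 5.481 g/cm^3

5.481


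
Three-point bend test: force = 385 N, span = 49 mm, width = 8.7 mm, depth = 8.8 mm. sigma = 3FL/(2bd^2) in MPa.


sigma = 3*385*49/(2*8.7*8.8^2) = 42.0 MPa

42.0


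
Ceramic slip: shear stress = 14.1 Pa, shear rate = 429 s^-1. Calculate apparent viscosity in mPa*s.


eta = tau/gamma * 1000 = 14.1/429 * 1000 = 32.9 mPa*s

32.9


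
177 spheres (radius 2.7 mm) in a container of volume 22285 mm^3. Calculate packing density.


V_sphere = 4/3*pi*2.7^3 = 82.448 mm^3
Total V = 177*82.448 = 14593.296 mm^3
PD = 14593.296 / 22285 = 0.655

0.655


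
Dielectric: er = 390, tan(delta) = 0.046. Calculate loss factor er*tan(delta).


Loss = 390 * 0.046 = 17.94

17.94


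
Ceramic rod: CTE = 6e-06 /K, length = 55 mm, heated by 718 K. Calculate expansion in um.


dL = 6e-06 * 55 * 718 * 1000 = 236.94 um

236.94


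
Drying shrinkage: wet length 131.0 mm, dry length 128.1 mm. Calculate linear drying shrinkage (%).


DS = (131.0 - 128.1) / 131.0 * 100 = 2.21%

2.21


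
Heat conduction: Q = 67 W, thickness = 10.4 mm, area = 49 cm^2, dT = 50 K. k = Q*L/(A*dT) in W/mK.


k = 67*10.4/1000/(49/10000*50) = 2.84 W/mK

2.84


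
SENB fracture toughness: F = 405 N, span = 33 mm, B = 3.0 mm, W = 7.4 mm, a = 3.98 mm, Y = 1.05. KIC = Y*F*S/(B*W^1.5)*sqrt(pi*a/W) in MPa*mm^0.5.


KIC = 1.05*405*33/(3.0*7.4^1.5)*sqrt(pi*3.98/7.4) = 302.06

302.06


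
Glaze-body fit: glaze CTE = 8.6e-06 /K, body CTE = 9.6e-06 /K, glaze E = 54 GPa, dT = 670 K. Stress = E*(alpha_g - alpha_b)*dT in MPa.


Stress = 54*1000*(8.6e-06 - 9.6e-06)*670 = -36.2 MPa

-36.2


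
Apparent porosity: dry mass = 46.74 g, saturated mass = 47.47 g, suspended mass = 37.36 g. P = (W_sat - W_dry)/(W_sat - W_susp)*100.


P = (47.47 - 46.74) / (47.47 - 37.36) * 100 = 0.73 / 10.11 * 100 = 7.2%

7.2


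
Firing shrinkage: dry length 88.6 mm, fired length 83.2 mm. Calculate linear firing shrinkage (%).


FS = (88.6 - 83.2) / 88.6 * 100 = 6.09%

6.09


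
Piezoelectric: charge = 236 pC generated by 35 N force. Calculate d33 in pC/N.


d33 = 236 / 35 = 6.7 pC/N

6.7
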